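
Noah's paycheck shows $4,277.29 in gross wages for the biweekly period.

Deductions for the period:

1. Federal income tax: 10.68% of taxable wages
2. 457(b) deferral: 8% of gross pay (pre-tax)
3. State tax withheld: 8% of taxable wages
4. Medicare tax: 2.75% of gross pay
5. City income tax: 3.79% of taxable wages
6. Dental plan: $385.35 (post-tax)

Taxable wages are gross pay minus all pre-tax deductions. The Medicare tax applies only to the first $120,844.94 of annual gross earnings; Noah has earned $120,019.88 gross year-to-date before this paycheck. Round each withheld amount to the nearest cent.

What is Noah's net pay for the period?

$2,642.85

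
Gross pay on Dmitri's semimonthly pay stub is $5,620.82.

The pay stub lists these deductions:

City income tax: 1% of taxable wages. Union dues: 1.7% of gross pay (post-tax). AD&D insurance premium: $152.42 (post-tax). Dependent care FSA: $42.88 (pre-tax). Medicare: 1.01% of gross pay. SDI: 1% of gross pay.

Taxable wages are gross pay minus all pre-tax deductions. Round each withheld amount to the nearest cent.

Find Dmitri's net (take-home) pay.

$5,161.21

Dependent care FSA: $42.88
Taxable wages = $5,620.82 − $42.88 = $5,577.94
City income tax: $5,577.94 × 0.01 = $55.78
Medicare: $5,620.82 × 0.0101 = $56.77
SDI: $5,620.82 × 0.01 = $56.21
AD&D insurance premium: $152.42
Union dues: $5,620.82 × 0.017 = $95.55
Total deductions = $42.88 + $55.78 + $56.77 + $56.21 + $152.42 + $95.55 = $459.61
Net pay = $5,620.82 − $459.61 = $5,161.21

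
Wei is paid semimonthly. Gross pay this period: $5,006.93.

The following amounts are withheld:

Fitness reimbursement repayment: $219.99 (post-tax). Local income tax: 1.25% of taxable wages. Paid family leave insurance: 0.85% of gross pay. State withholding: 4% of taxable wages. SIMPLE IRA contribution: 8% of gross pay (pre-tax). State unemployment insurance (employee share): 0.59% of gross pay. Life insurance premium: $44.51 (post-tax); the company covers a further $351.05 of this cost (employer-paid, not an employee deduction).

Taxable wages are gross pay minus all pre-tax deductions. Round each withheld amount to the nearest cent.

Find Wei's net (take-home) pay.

$4,027.94

SIMPLE IRA contribution: $5,006.93 × 0.08 = $400.55
Taxable wages = $5,006.93 − $400.55 = $4,606.38
State withholding: $4,606.38 × 0.04 = $184.26
Local income tax: $4,606.38 × 0.0125 = $57.58
Paid family leave insurance: $5,006.93 × 0.0085 = $42.56
State unemployment insurance (employee share): $5,006.93 × 0.0059 = $29.54
Life insurance premium: $44.51
Fitness reimbursement repayment: $219.99
(Employer's $351.05 toward life insurance premium is not withheld from the employee.)
Total deductions = $400.55 + $184.26 + $57.58 + $42.56 + $29.54 + $44.51 + $219.99 = $978.99
Net pay = $5,006.93 − $978.99 = $4,027.94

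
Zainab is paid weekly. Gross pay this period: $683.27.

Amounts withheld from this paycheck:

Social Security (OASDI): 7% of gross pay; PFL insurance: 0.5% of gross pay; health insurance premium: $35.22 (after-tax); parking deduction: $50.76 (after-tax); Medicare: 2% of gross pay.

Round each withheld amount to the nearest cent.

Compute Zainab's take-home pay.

$532.37

PFL insurance: $683.27 × 0.005 = $3.42
Medicare: $683.27 × 0.02 = $13.67
Social Security (OASDI): $683.27 × 0.07 = $47.83
Health insurance premium: $35.22
Parking deduction: $50.76
Total deductions = $3.42 + $13.67 + $47.83 + $35.22 + $50.76 = $150.90
Net pay = $683.27 − $150.90 = $532.37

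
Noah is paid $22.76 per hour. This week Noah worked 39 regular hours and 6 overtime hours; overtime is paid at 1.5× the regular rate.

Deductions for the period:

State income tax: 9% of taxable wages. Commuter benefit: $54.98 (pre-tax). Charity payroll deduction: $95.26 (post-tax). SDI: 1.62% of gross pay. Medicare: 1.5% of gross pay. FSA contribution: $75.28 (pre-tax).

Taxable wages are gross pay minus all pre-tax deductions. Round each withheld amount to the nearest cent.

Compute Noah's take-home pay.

Regular pay: 39 × $22.76 = $887.64
Overtime pay: 6 × $22.76 × 1.5 = $204.84
Gross pay = $887.64 + $204.84 = $1,092.48
FSA contribution: $75.28
Commuter benefit: $54.98
Pre-tax total = $75.28 + $54.98 = $130.26
Taxable wages = $1,092.48 − $130.26 = $962.22
State income tax: $962.22 × 0.09 = $86.60
SDI: $1,092.48 × 0.0162 = $17.70
Medicare: $1,092.48 × 0.015 = $16.39
Charity payroll deduction: $95.26
Total deductions = $75.28 + $54.98 + $86.60 + $17.70 + $16.39 + $95.26 = $346.21
Net pay = $1,092.48 − $346.21 = $746.27

$746.27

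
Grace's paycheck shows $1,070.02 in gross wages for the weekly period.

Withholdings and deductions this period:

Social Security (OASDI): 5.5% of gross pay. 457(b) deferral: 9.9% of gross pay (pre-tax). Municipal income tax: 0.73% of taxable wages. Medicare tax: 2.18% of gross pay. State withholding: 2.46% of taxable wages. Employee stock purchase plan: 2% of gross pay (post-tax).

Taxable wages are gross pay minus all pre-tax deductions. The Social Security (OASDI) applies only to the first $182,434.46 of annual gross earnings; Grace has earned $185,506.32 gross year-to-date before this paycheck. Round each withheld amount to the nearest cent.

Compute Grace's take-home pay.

457(b) deferral: $1,070.02 × 0.099 = $105.93
Taxable wages = $1,070.02 − $105.93 = $964.09
State withholding: $964.09 × 0.0246 = $23.72
Municipal income tax: $964.09 × 0.0073 = $7.04
Social Security (OASDI): annual cap $182,434.46 already reached (YTD $185,506.32), so $0.00
Medicare tax: $1,070.02 × 0.0218 = $23.33
Employee stock purchase plan: $1,070.02 × 0.02 = $21.40
Total deductions = $105.93 + $23.72 + $7.04 + $0.00 + $23.33 + $21.40 = $181.42
Net pay = $1,070.02 − $181.42 = $888.60

$888.60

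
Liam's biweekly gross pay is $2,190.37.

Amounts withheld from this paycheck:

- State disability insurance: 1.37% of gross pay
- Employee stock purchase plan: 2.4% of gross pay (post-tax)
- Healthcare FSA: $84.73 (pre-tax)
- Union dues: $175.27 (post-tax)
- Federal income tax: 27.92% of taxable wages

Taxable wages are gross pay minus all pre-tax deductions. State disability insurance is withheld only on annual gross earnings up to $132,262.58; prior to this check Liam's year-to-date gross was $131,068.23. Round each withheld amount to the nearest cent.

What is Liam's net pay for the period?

Healthcare FSA: $84.73
Taxable wages = $2,190.37 − $84.73 = $2,105.64
Federal income tax: $2,105.64 × 0.2792 = $587.89
State disability insurance: only $132,262.58 − $131,068.23 = $1,194.35 of this check is subject → $1,194.35 × 0.0137 = $16.36
Union dues: $175.27
Employee stock purchase plan: $2,190.37 × 0.024 = $52.57
Total deductions = $84.73 + $587.89 + $16.36 + $175.27 + $52.57 = $916.82
Net pay = $2,190.37 − $916.82 = $1,273.55

$1,273.55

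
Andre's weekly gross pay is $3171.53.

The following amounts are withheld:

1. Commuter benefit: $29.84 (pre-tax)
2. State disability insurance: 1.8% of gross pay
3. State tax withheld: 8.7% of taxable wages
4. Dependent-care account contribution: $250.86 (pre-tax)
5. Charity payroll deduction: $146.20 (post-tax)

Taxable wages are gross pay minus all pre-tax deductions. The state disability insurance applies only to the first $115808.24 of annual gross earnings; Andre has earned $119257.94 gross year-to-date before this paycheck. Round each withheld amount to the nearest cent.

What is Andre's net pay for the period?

$2493.13

Commuter benefit: $29.84
Dependent-care account contribution: $250.86
Pre-tax total = $29.84 + $250.86 = $280.70
Taxable wages = $3171.53 − $280.70 = $2890.83
State tax withheld: $2890.83 × 0.087 = $251.50
State disability insurance: annual cap $115808.24 already reached (YTD $119257.94), so $0.00
Charity payroll deduction: $146.20
Total deductions = $29.84 + $250.86 + $251.50 + $0.00 + $146.20 = $678.40
Net pay = $3171.53 − $678.40 = $2493.13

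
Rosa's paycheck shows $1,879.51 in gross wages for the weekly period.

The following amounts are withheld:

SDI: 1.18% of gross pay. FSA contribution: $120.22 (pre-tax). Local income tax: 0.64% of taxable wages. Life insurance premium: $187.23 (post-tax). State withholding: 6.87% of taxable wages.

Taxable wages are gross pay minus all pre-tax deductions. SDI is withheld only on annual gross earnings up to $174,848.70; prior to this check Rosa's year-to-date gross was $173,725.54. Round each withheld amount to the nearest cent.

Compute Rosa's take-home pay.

$1,426.69

FSA contribution: $120.22
Taxable wages = $1,879.51 − $120.22 = $1,759.29
Local income tax: $1,759.29 × 0.0064 = $11.26
State withholding: $1,759.29 × 0.0687 = $120.86
SDI: only $174,848.70 − $173,725.54 = $1,123.16 of this check is subject → $1,123.16 × 0.0118 = $13.25
Life insurance premium: $187.23
Total deductions = $120.22 + $11.26 + $120.86 + $13.25 + $187.23 = $452.82
Net pay = $1,879.51 − $452.82 = $1,426.69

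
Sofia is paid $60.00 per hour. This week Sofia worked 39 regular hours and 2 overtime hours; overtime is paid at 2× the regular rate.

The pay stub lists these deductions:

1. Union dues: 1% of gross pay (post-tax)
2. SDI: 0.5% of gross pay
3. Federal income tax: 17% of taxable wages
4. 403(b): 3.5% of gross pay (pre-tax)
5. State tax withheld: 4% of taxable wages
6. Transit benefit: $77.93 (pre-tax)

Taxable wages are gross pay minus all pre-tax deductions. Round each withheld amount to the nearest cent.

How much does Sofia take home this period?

Regular pay: 39 × $60.00 = $2340.00
Overtime pay: 2 × $60.00 × 2 = $240.00
Gross pay = $2340.00 + $240.00 = $2580.00
403(b): $2580.00 × 0.035 = $90.30
Transit benefit: $77.93
Pre-tax total = $90.30 + $77.93 = $168.23
Taxable wages = $2580.00 − $168.23 = $2411.77
Federal income tax: $2411.77 × 0.17 = $410.00
State tax withheld: $2411.77 × 0.04 = $96.47
SDI: $2580.00 × 0.005 = $12.90
Union dues: $2580.00 × 0.01 = $25.80
Total deductions = $90.30 + $77.93 + $410.00 + $96.47 + $12.90 + $25.80 = $713.40
Net pay = $2580.00 − $713.40 = $1866.60

$1866.60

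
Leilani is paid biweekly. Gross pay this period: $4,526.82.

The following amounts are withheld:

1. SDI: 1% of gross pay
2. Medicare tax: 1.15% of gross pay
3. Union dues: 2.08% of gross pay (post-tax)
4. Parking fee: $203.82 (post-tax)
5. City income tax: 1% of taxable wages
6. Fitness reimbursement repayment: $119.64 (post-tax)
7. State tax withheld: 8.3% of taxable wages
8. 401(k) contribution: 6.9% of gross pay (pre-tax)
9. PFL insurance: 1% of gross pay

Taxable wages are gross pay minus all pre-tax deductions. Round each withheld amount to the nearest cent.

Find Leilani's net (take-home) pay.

401(k) contribution: $4,526.82 × 0.069 = $312.35
Taxable wages = $4,526.82 − $312.35 = $4,214.47
State tax withheld: $4,214.47 × 0.083 = $349.80
City income tax: $4,214.47 × 0.01 = $42.14
SDI: $4,526.82 × 0.01 = $45.27
PFL insurance: $4,526.82 × 0.01 = $45.27
Medicare tax: $4,526.82 × 0.0115 = $52.06
Fitness reimbursement repayment: $119.64
Union dues: $4,526.82 × 0.0208 = $94.16
Parking fee: $203.82
Total deductions = $312.35 + $349.80 + $42.14 + $45.27 + $45.27 + $52.06 + $119.64 + $94.16 + $203.82 = $1,264.51
Net pay = $4,526.82 − $1,264.51 = $3,262.31

$3,262.31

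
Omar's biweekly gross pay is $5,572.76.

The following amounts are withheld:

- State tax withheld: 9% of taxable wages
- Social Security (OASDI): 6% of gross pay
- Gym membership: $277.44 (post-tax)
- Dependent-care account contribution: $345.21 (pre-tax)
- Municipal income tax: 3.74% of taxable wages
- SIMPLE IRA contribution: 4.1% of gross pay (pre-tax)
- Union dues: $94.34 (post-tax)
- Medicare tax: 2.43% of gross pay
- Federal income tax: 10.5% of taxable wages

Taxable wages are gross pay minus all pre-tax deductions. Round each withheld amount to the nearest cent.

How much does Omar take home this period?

SIMPLE IRA contribution: $5,572.76 × 0.041 = $228.48
Dependent-care account contribution: $345.21
Pre-tax total = $228.48 + $345.21 = $573.69
Taxable wages = $5,572.76 − $573.69 = $4,999.07
Federal income tax: $4,999.07 × 0.105 = $524.90
Municipal income tax: $4,999.07 × 0.0374 = $186.97
State tax withheld: $4,999.07 × 0.09 = $449.92
Social Security (OASDI): $5,572.76 × 0.06 = $334.37
Medicare tax: $5,572.76 × 0.0243 = $135.42
Union dues: $94.34
Gym membership: $277.44
Total deductions = $228.48 + $345.21 + $524.90 + $186.97 + $449.92 + $334.37 + $135.42 + $94.34 + $277.44 = $2,577.05
Net pay = $5,572.76 − $2,577.05 = $2,995.71

$2,995.71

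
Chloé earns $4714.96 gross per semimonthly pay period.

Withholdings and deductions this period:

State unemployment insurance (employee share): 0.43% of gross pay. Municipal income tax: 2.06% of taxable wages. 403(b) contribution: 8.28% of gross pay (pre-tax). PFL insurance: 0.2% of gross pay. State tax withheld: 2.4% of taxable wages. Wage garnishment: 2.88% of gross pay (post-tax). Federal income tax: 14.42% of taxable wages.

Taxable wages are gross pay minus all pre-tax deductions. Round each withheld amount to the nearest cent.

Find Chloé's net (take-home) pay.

$3342.59

403(b) contribution: $4714.96 × 0.0828 = $390.40
Taxable wages = $4714.96 − $390.40 = $4324.56
Federal income tax: $4324.56 × 0.1442 = $623.60
Municipal income tax: $4324.56 × 0.0206 = $89.09
State tax withheld: $4324.56 × 0.024 = $103.79
PFL insurance: $4714.96 × 0.002 = $9.43
State unemployment insurance (employee share): $4714.96 × 0.0043 = $20.27
Wage garnishment: $4714.96 × 0.0288 = $135.79
Total deductions = $390.40 + $623.60 + $89.09 + $103.79 + $9.43 + $20.27 + $135.79 = $1372.37
Net pay = $4714.96 − $1372.37 = $3342.59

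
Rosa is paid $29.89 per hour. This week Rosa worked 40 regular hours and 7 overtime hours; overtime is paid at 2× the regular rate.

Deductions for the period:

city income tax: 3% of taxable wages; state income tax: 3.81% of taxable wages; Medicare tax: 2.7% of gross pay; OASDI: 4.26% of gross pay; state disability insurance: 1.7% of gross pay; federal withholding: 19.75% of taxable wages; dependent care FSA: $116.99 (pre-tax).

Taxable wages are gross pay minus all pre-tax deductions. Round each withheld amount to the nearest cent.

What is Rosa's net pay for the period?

Regular pay: 40 × $29.89 = $1,195.60
Overtime pay: 7 × $29.89 × 2 = $418.46
Gross pay = $1,195.60 + $418.46 = $1,614.06
Dependent care FSA: $116.99
Taxable wages = $1,614.06 − $116.99 = $1,497.07
State income tax: $1,497.07 × 0.0381 = $57.04
City income tax: $1,497.07 × 0.03 = $44.91
Federal withholding: $1,497.07 × 0.1975 = $295.67
Medicare tax: $1,614.06 × 0.027 = $43.58
State disability insurance: $1,614.06 × 0.017 = $27.44
OASDI: $1,614.06 × 0.0426 = $68.76
Total deductions = $116.99 + $57.04 + $44.91 + $295.67 + $43.58 + $27.44 + $68.76 = $654.39
Net pay = $1,614.06 − $654.39 = $959.67

$959.67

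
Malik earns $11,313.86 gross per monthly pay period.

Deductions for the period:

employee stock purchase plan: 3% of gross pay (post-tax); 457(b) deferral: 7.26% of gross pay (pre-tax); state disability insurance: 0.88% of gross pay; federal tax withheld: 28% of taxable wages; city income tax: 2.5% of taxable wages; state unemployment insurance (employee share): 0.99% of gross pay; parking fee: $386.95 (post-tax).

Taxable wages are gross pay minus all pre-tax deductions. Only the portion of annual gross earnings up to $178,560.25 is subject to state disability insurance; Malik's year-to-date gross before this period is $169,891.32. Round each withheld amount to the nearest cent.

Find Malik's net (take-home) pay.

$6,377.60

457(b) deferral: $11,313.86 × 0.0726 = $821.39
Taxable wages = $11,313.86 − $821.39 = $10,492.47
City income tax: $10,492.47 × 0.025 = $262.31
Federal tax withheld: $10,492.47 × 0.28 = $2,937.89
State disability insurance: only $178,560.25 − $169,891.32 = $8,668.93 of this check is subject → $8,668.93 × 0.0088 = $76.29
State unemployment insurance (employee share): $11,313.86 × 0.0099 = $112.01
Parking fee: $386.95
Employee stock purchase plan: $11,313.86 × 0.03 = $339.42
Total deductions = $821.39 + $262.31 + $2,937.89 + $76.29 + $112.01 + $386.95 + $339.42 = $4,936.26
Net pay = $11,313.86 − $4,936.26 = $6,377.60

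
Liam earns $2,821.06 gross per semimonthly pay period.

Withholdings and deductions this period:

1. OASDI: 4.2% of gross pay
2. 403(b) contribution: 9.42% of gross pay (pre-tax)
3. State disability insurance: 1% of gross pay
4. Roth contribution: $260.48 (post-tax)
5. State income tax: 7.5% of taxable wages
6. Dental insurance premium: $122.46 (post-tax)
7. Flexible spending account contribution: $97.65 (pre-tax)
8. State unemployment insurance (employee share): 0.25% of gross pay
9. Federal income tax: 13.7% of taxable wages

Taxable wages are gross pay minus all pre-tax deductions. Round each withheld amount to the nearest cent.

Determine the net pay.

Flexible spending account contribution: $97.65
403(b) contribution: $2,821.06 × 0.0942 = $265.74
Pre-tax total = $97.65 + $265.74 = $363.39
Taxable wages = $2,821.06 − $363.39 = $2,457.67
State income tax: $2,457.67 × 0.075 = $184.33
Federal income tax: $2,457.67 × 0.137 = $336.70
OASDI: $2,821.06 × 0.042 = $118.48
State unemployment insurance (employee share): $2,821.06 × 0.0025 = $7.05
State disability insurance: $2,821.06 × 0.01 = $28.21
Roth contribution: $260.48
Dental insurance premium: $122.46
Total deductions = $97.65 + $265.74 + $184.33 + $336.70 + $118.48 + $7.05 + $28.21 + $260.48 + $122.46 = $1,421.10
Net pay = $2,821.06 − $1,421.10 = $1,399.96

$1,399.96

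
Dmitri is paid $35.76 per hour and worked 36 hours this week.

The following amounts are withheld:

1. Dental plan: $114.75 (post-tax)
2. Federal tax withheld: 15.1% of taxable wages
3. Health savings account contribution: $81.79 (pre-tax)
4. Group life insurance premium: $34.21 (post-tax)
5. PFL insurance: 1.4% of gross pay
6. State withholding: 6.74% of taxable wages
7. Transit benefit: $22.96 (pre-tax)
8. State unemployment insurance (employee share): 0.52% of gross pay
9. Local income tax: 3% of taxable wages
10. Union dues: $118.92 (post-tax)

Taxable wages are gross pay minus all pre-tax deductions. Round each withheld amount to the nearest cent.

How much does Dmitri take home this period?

$596.26

Gross pay: 36 × $35.76 = $1,287.36
Health savings account contribution: $81.79
Transit benefit: $22.96
Pre-tax total = $81.79 + $22.96 = $104.75
Taxable wages = $1,287.36 − $104.75 = $1,182.61
Local income tax: $1,182.61 × 0.03 = $35.48
State withholding: $1,182.61 × 0.0674 = $79.71
Federal tax withheld: $1,182.61 × 0.151 = $178.57
PFL insurance: $1,287.36 × 0.014 = $18.02
State unemployment insurance (employee share): $1,287.36 × 0.0052 = $6.69
Union dues: $118.92
Dental plan: $114.75
Group life insurance premium: $34.21
Total deductions = $81.79 + $22.96 + $35.48 + $79.71 + $178.57 + $18.02 + $6.69 + $118.92 + $114.75 + $34.21 = $691.10
Net pay = $1,287.36 − $691.10 = $596.26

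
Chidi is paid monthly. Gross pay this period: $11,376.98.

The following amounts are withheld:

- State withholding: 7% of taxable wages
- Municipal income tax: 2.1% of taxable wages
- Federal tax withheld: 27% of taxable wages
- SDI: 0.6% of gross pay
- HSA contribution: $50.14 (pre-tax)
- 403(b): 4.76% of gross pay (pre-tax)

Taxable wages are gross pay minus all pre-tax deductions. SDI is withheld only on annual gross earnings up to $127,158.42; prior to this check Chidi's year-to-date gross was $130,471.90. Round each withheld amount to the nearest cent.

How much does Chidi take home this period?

$6,891.81

HSA contribution: $50.14
403(b): $11,376.98 × 0.0476 = $541.54
Pre-tax total = $50.14 + $541.54 = $591.68
Taxable wages = $11,376.98 − $591.68 = $10,785.30
State withholding: $10,785.30 × 0.07 = $754.97
Federal tax withheld: $10,785.30 × 0.27 = $2,912.03
Municipal income tax: $10,785.30 × 0.021 = $226.49
SDI: annual cap $127,158.42 already reached (YTD $130,471.90), so $0.00
Total deductions = $50.14 + $541.54 + $754.97 + $2,912.03 + $226.49 + $0.00 = $4,485.17
Net pay = $11,376.98 − $4,485.17 = $6,891.81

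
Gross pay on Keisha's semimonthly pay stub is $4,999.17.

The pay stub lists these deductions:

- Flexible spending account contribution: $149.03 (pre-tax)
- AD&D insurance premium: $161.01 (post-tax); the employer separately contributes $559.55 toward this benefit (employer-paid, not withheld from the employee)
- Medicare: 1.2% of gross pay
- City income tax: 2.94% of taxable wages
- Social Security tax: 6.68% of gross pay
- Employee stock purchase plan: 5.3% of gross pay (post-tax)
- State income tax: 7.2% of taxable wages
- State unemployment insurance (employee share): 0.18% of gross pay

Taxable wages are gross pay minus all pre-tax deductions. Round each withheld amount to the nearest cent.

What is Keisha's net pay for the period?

Flexible spending account contribution: $149.03
Taxable wages = $4,999.17 − $149.03 = $4,850.14
State income tax: $4,850.14 × 0.072 = $349.21
City income tax: $4,850.14 × 0.0294 = $142.59
Medicare: $4,999.17 × 0.012 = $59.99
Social Security tax: $4,999.17 × 0.0668 = $333.94
State unemployment insurance (employee share): $4,999.17 × 0.0018 = $9.00
Employee stock purchase plan: $4,999.17 × 0.053 = $264.96
AD&D insurance premium: $161.01
(Employer's $559.55 toward AD&D insurance premium is not withheld from the employee.)
Total deductions = $149.03 + $349.21 + $142.59 + $59.99 + $333.94 + $9.00 + $264.96 + $161.01 = $1,469.73
Net pay = $4,999.17 − $1,469.73 = $3,529.44

$3,529.44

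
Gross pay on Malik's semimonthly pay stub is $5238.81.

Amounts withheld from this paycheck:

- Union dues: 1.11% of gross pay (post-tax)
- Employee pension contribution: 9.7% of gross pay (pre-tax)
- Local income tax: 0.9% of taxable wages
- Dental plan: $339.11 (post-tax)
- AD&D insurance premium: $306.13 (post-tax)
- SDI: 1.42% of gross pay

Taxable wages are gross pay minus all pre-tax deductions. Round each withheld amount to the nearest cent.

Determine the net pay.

Employee pension contribution: $5238.81 × 0.097 = $508.16
Taxable wages = $5238.81 − $508.16 = $4730.65
Local income tax: $4730.65 × 0.009 = $42.58
SDI: $5238.81 × 0.0142 = $74.39
Dental plan: $339.11
Union dues: $5238.81 × 0.0111 = $58.15
AD&D insurance premium: $306.13
Total deductions = $508.16 + $42.58 + $74.39 + $339.11 + $58.15 + $306.13 = $1328.52
Net pay = $5238.81 − $1328.52 = $3910.29

$3910.29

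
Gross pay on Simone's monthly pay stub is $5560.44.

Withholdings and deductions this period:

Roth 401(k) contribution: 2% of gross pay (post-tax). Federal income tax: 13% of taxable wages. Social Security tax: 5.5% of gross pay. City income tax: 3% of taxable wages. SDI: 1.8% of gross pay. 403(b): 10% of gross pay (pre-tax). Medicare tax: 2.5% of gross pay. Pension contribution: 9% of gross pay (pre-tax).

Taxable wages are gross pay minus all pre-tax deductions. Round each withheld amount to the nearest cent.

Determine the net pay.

$3127.20

Pension contribution: $5560.44 × 0.09 = $500.44
403(b): $5560.44 × 0.1 = $556.04
Pre-tax total = $500.44 + $556.04 = $1056.48
Taxable wages = $5560.44 − $1056.48 = $4503.96
City income tax: $4503.96 × 0.03 = $135.12
Federal income tax: $4503.96 × 0.13 = $585.51
Social Security tax: $5560.44 × 0.055 = $305.82
SDI: $5560.44 × 0.018 = $100.09
Medicare tax: $5560.44 × 0.025 = $139.01
Roth 401(k) contribution: $5560.44 × 0.02 = $111.21
Total deductions = $500.44 + $556.04 + $135.12 + $585.51 + $305.82 + $100.09 + $139.01 + $111.21 = $2433.24
Net pay = $5560.44 − $2433.24 = $3127.20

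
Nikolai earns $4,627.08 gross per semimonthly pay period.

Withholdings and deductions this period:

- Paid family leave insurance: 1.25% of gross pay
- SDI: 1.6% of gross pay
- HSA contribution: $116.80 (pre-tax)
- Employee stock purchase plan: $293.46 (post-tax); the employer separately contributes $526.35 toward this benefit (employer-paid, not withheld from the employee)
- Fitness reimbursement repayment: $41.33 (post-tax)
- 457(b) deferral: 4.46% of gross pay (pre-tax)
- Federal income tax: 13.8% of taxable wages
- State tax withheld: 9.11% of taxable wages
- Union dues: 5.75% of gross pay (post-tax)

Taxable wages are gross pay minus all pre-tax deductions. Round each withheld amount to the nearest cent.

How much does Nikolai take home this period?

HSA contribution: $116.80
457(b) deferral: $4,627.08 × 0.0446 = $206.37
Pre-tax total = $116.80 + $206.37 = $323.17
Taxable wages = $4,627.08 − $323.17 = $4,303.91
Federal income tax: $4,303.91 × 0.138 = $593.94
State tax withheld: $4,303.91 × 0.0911 = $392.09
Paid family leave insurance: $4,627.08 × 0.0125 = $57.84
SDI: $4,627.08 × 0.016 = $74.03
Union dues: $4,627.08 × 0.0575 = $266.06
Employee stock purchase plan: $293.46
Fitness reimbursement repayment: $41.33
(Employer's $526.35 toward employee stock purchase plan is not withheld from the employee.)
Total deductions = $116.80 + $206.37 + $593.94 + $392.09 + $57.84 + $74.03 + $266.06 + $293.46 + $41.33 = $2,041.92
Net pay = $4,627.08 − $2,041.92 = $2,585.16

$2,585.16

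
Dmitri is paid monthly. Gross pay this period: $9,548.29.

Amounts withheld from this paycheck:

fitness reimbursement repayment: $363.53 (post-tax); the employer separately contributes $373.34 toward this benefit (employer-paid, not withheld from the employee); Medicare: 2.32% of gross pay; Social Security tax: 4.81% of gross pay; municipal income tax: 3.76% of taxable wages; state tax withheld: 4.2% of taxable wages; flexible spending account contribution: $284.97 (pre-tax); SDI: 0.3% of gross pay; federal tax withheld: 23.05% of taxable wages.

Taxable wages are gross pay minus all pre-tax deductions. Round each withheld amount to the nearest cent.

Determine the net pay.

$5,317.80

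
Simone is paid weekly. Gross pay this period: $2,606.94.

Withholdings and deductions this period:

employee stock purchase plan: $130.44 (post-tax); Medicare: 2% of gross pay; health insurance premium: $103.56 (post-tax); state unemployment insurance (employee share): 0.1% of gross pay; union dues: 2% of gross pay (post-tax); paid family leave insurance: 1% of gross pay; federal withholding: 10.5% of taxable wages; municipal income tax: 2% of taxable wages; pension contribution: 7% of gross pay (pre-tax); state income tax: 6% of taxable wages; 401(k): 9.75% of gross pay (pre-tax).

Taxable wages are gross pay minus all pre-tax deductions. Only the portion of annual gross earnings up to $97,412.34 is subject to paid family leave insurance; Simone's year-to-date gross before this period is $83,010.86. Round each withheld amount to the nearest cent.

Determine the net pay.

Pension contribution: $2,606.94 × 0.07 = $182.49
401(k): $2,606.94 × 0.0975 = $254.18
Pre-tax total = $182.49 + $254.18 = $436.67
Taxable wages = $2,606.94 − $436.67 = $2,170.27
Municipal income tax: $2,170.27 × 0.02 = $43.41
State income tax: $2,170.27 × 0.06 = $130.22
Federal withholding: $2,170.27 × 0.105 = $227.88
Paid family leave insurance: cap not yet reached, full $2,606.94 is subject → $2,606.94 × 0.01 = $26.07
Medicare: $2,606.94 × 0.02 = $52.14
State unemployment insurance (employee share): $2,606.94 × 0.001 = $2.61
Union dues: $2,606.94 × 0.02 = $52.14
Health insurance premium: $103.56
Employee stock purchase plan: $130.44
Total deductions = $182.49 + $254.18 + $43.41 + $130.22 + $227.88 + $26.07 + $52.14 + $2.61 + $52.14 + $103.56 + $130.44 = $1,205.14
Net pay = $2,606.94 − $1,205.14 = $1,401.80

$1,401.80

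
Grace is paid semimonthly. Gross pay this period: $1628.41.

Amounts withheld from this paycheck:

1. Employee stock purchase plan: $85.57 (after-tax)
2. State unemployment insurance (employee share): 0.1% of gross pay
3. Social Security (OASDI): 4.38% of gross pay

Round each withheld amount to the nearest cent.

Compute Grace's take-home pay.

$1469.89

Social Security (OASDI): $1628.41 × 0.0438 = $71.32
State unemployment insurance (employee share): $1628.41 × 0.001 = $1.63
Employee stock purchase plan: $85.57
Total deductions = $71.32 + $1.63 + $85.57 = $158.52
Net pay = $1628.41 − $158.52 = $1469.89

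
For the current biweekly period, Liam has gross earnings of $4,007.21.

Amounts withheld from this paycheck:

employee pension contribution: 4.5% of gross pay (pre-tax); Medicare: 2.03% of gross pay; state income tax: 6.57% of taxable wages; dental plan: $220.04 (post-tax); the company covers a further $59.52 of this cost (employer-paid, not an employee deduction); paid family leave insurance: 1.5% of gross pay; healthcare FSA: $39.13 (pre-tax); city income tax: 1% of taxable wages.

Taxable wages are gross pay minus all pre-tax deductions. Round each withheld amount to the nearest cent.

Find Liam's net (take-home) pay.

Healthcare FSA: $39.13
Employee pension contribution: $4,007.21 × 0.045 = $180.32
Pre-tax total = $39.13 + $180.32 = $219.45
Taxable wages = $4,007.21 − $219.45 = $3,787.76
City income tax: $3,787.76 × 0.01 = $37.88
State income tax: $3,787.76 × 0.0657 = $248.86
Medicare: $4,007.21 × 0.0203 = $81.35
Paid family leave insurance: $4,007.21 × 0.015 = $60.11
Dental plan: $220.04
(Employer's $59.52 toward dental plan is not withheld from the employee.)
Total deductions = $39.13 + $180.32 + $37.88 + $248.86 + $81.35 + $60.11 + $220.04 = $867.69
Net pay = $4,007.21 − $867.69 = $3,139.52

$3,139.52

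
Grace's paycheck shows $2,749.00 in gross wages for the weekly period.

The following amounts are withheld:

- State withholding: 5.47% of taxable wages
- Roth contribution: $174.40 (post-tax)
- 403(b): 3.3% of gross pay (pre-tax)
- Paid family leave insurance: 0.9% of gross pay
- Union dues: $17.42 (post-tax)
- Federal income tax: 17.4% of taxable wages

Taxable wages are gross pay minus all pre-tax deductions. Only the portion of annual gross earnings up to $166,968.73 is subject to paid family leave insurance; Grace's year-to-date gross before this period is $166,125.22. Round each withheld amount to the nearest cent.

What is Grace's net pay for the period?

403(b): $2,749.00 × 0.033 = $90.72
Taxable wages = $2,749.00 − $90.72 = $2,658.28
State withholding: $2,658.28 × 0.0547 = $145.41
Federal income tax: $2,658.28 × 0.174 = $462.54
Paid family leave insurance: only $166,968.73 − $166,125.22 = $843.51 of this check is subject → $843.51 × 0.009 = $7.59
Union dues: $17.42
Roth contribution: $174.40
Total deductions = $90.72 + $145.41 + $462.54 + $7.59 + $17.42 + $174.40 = $898.08
Net pay = $2,749.00 − $898.08 = $1,850.92

$1,850.92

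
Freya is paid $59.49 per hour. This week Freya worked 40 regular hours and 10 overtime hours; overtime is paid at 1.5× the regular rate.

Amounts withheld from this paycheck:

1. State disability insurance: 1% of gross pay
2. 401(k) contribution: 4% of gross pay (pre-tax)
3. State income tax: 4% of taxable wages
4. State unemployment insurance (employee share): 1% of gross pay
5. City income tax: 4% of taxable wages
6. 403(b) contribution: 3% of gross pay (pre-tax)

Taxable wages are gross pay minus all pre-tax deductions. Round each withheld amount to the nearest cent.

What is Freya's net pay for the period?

Regular pay: 40 × $59.49 = $2,379.60
Overtime pay: 10 × $59.49 × 1.5 = $892.35
Gross pay = $2,379.60 + $892.35 = $3,271.95
401(k) contribution: $3,271.95 × 0.04 = $130.88
403(b) contribution: $3,271.95 × 0.03 = $98.16
Pre-tax total = $130.88 + $98.16 = $229.04
Taxable wages = $3,271.95 − $229.04 = $3,042.91
State income tax: $3,042.91 × 0.04 = $121.72
City income tax: $3,042.91 × 0.04 = $121.72
State disability insurance: $3,271.95 × 0.01 = $32.72
State unemployment insurance (employee share): $3,271.95 × 0.01 = $32.72
Total deductions = $130.88 + $98.16 + $121.72 + $121.72 + $32.72 + $32.72 = $537.92
Net pay = $3,271.95 − $537.92 = $2,734.03

$2,734.03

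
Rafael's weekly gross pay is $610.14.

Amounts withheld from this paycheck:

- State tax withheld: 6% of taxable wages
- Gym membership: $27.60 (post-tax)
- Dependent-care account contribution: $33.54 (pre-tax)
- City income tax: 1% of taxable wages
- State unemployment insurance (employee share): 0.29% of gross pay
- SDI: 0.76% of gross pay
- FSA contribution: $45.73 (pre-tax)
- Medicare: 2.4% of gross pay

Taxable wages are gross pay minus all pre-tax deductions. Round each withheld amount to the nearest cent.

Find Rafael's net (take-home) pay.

$445.06

Dependent-care account contribution: $33.54
FSA contribution: $45.73
Pre-tax total = $33.54 + $45.73 = $79.27
Taxable wages = $610.14 − $79.27 = $530.87
State tax withheld: $530.87 × 0.06 = $31.85
City income tax: $530.87 × 0.01 = $5.31
Medicare: $610.14 × 0.024 = $14.64
State unemployment insurance (employee share): $610.14 × 0.0029 = $1.77
SDI: $610.14 × 0.0076 = $4.64
Gym membership: $27.60
Total deductions = $33.54 + $45.73 + $31.85 + $5.31 + $14.64 + $1.77 + $4.64 + $27.60 = $165.08
Net pay = $610.14 − $165.08 = $445.06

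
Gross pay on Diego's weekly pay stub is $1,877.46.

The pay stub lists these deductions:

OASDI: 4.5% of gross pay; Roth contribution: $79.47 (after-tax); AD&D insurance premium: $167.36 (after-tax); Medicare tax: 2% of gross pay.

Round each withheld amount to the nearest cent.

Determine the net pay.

Medicare tax: $1,877.46 × 0.02 = $37.55
OASDI: $1,877.46 × 0.045 = $84.49
AD&D insurance premium: $167.36
Roth contribution: $79.47
Total deductions = $37.55 + $84.49 + $167.36 + $79.47 = $368.87
Net pay = $1,877.46 − $368.87 = $1,508.59

$1,508.59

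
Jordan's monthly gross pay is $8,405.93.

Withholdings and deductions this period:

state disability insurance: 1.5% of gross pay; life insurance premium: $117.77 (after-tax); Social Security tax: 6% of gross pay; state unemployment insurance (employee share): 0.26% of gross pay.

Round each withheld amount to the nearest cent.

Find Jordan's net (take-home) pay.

State unemployment insurance (employee share): $8,405.93 × 0.0026 = $21.86
Social Security tax: $8,405.93 × 0.06 = $504.36
State disability insurance: $8,405.93 × 0.015 = $126.09
Life insurance premium: $117.77
Total deductions = $21.86 + $504.36 + $126.09 + $117.77 = $770.08
Net pay = $8,405.93 − $770.08 = $7,635.85

$7,635.85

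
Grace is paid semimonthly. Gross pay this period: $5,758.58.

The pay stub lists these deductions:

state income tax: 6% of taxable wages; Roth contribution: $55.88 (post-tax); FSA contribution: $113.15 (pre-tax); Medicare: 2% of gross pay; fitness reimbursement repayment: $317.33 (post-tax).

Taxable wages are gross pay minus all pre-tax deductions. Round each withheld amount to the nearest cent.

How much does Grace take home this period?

FSA contribution: $113.15
Taxable wages = $5,758.58 − $113.15 = $5,645.43
State income tax: $5,645.43 × 0.06 = $338.73
Medicare: $5,758.58 × 0.02 = $115.17
Fitness reimbursement repayment: $317.33
Roth contribution: $55.88
Total deductions = $113.15 + $338.73 + $115.17 + $317.33 + $55.88 = $940.26
Net pay = $5,758.58 − $940.26 = $4,818.32

$4,818.32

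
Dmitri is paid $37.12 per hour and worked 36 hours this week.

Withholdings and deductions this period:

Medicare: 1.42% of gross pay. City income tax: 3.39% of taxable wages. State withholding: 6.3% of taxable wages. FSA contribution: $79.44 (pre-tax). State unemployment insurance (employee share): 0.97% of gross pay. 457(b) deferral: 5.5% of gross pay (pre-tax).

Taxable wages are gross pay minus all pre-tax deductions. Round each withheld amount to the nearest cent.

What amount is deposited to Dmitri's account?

Gross pay: 36 × $37.12 = $1,336.32
FSA contribution: $79.44
457(b) deferral: $1,336.32 × 0.055 = $73.50
Pre-tax total = $79.44 + $73.50 = $152.94
Taxable wages = $1,336.32 − $152.94 = $1,183.38
City income tax: $1,183.38 × 0.0339 = $40.12
State withholding: $1,183.38 × 0.063 = $74.55
State unemployment insurance (employee share): $1,336.32 × 0.0097 = $12.96
Medicare: $1,336.32 × 0.0142 = $18.98
Total deductions = $79.44 + $73.50 + $40.12 + $74.55 + $12.96 + $18.98 = $299.55
Net pay = $1,336.32 − $299.55 = $1,036.77

$1,036.77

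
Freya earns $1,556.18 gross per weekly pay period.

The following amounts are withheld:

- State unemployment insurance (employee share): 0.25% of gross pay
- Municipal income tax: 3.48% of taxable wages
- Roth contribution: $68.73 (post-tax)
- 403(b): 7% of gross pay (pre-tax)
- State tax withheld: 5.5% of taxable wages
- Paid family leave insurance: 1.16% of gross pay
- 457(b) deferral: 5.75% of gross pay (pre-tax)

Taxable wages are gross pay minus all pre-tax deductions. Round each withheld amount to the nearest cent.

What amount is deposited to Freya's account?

457(b) deferral: $1,556.18 × 0.0575 = $89.48
403(b): $1,556.18 × 0.07 = $108.93
Pre-tax total = $89.48 + $108.93 = $198.41
Taxable wages = $1,556.18 − $198.41 = $1,357.77
State tax withheld: $1,357.77 × 0.055 = $74.68
Municipal income tax: $1,357.77 × 0.0348 = $47.25
State unemployment insurance (employee share): $1,556.18 × 0.0025 = $3.89
Paid family leave insurance: $1,556.18 × 0.0116 = $18.05
Roth contribution: $68.73
Total deductions = $89.48 + $108.93 + $74.68 + $47.25 + $3.89 + $18.05 + $68.73 = $411.01
Net pay = $1,556.18 − $411.01 = $1,145.17

$1,145.17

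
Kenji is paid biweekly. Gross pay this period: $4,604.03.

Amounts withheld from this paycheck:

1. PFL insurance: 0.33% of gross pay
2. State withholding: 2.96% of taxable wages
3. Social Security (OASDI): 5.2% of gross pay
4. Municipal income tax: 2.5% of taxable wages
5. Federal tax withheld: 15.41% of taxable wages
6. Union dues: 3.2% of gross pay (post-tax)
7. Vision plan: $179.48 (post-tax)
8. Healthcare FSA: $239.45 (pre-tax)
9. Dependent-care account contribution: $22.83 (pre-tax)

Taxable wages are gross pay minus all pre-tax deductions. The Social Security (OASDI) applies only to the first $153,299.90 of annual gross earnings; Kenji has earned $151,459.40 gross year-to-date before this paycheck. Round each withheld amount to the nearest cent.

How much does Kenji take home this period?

Dependent-care account contribution: $22.83
Healthcare FSA: $239.45
Pre-tax total = $22.83 + $239.45 = $262.28
Taxable wages = $4,604.03 − $262.28 = $4,341.75
Municipal income tax: $4,341.75 × 0.025 = $108.54
State withholding: $4,341.75 × 0.0296 = $128.52
Federal tax withheld: $4,341.75 × 0.1541 = $669.06
Social Security (OASDI): only $153,299.90 − $151,459.40 = $1,840.50 of this check is subject → $1,840.50 × 0.052 = $95.71
PFL insurance: $4,604.03 × 0.0033 = $15.19
Vision plan: $179.48
Union dues: $4,604.03 × 0.032 = $147.33
Total deductions = $22.83 + $239.45 + $108.54 + $128.52 + $669.06 + $95.71 + $15.19 + $179.48 + $147.33 = $1,606.11
Net pay = $4,604.03 − $1,606.11 = $2,997.92

$2,997.92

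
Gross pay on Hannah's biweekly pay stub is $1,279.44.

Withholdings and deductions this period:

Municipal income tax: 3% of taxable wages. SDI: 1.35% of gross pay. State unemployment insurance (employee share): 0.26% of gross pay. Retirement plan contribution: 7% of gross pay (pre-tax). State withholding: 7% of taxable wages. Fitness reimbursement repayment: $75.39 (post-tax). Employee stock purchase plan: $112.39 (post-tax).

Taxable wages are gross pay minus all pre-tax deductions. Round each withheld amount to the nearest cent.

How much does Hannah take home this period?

Retirement plan contribution: $1,279.44 × 0.07 = $89.56
Taxable wages = $1,279.44 − $89.56 = $1,189.88
Municipal income tax: $1,189.88 × 0.03 = $35.70
State withholding: $1,189.88 × 0.07 = $83.29
State unemployment insurance (employee share): $1,279.44 × 0.0026 = $3.33
SDI: $1,279.44 × 0.0135 = $17.27
Employee stock purchase plan: $112.39
Fitness reimbursement repayment: $75.39
Total deductions = $89.56 + $35.70 + $83.29 + $3.33 + $17.27 + $112.39 + $75.39 = $416.93
Net pay = $1,279.44 − $416.93 = $862.51

$862.51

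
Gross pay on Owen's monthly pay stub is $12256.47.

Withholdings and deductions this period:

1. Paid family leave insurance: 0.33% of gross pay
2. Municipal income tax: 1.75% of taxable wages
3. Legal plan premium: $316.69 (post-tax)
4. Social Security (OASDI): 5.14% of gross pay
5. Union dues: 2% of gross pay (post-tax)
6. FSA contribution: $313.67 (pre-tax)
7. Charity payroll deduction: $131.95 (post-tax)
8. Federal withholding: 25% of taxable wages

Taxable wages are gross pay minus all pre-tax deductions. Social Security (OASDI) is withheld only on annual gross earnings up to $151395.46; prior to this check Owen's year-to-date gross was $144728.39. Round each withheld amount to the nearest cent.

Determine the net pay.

FSA contribution: $313.67
Taxable wages = $12256.47 − $313.67 = $11942.80
Municipal income tax: $11942.80 × 0.0175 = $209.00
Federal withholding: $11942.80 × 0.25 = $2985.70
Social Security (OASDI): only $151395.46 − $144728.39 = $6667.07 of this check is subject → $6667.07 × 0.0514 = $342.69
Paid family leave insurance: $12256.47 × 0.0033 = $40.45
Charity payroll deduction: $131.95
Union dues: $12256.47 × 0.02 = $245.13
Legal plan premium: $316.69
Total deductions = $313.67 + $209.00 + $2985.70 + $342.69 + $40.45 + $131.95 + $245.13 + $316.69 = $4585.28
Net pay = $12256.47 − $4585.28 = $7671.19

$7671.19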